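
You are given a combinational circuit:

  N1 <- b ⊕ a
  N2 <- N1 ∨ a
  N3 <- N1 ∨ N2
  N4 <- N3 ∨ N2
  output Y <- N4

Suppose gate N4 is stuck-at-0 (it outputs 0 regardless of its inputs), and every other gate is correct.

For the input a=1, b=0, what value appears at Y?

0

Propagate with N4 forced: N1=1, N2=1, N3=1, N4=0 [stuck-at-0].
So Y = 0. (Without the fault it would be 1.)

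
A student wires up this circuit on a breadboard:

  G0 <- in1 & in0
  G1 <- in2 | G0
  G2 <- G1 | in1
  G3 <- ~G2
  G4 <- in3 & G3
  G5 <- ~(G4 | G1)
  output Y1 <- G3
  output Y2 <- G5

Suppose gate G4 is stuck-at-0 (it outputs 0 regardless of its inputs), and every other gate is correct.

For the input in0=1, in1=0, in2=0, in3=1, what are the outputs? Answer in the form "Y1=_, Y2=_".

Propagate with G4 forced: G0=0, G1=0, G2=0, G3=1, G4=0 [stuck-at-0], G5=1.
So the outputs are Y1=1, Y2=1. (Without the fault they would be Y1=1, Y2=0.)

Y1=1, Y2=1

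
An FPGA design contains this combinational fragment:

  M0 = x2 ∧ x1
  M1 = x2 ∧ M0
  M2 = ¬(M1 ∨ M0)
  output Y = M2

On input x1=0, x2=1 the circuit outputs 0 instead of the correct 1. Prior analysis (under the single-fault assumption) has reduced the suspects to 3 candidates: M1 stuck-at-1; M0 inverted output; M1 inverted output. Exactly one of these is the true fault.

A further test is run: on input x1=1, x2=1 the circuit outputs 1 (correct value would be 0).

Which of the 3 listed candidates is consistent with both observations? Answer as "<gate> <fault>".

Evaluate each candidate on input x1=1, x2=1:
  M1 stuck-at-1: M0=1, M1=1 [stuck-at-1], M2=0 → 0 — eliminated
  M0 inverted output: M0=0 [inverted output], M1=0, M2=1 → 1 — matches
  M1 inverted output: M0=1, M1=0 [inverted output], M2=0 → 0 — eliminated
Only M0 inverted output reproduces the observed 1.

M0 inverted output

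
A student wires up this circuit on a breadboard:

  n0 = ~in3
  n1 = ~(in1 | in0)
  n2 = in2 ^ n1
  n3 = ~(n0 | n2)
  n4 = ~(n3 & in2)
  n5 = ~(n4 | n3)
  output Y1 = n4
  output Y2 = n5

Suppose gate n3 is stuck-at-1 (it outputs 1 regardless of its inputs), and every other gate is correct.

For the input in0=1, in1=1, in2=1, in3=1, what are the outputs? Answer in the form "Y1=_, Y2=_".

Y1=0, Y2=0

Propagate with n3 forced: n0=0, n1=0, n2=1, n3=1 [stuck-at-1], n4=0, n5=0.
So the outputs are Y1=0, Y2=0. (Without the fault they would be Y1=1, Y2=0.)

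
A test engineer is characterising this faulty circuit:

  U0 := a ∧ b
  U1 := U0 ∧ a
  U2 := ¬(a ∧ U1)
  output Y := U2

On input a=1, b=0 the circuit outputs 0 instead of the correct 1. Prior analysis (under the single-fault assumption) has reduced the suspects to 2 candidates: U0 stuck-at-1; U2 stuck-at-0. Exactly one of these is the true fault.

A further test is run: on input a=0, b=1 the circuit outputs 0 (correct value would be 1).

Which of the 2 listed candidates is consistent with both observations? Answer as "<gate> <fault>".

Evaluate each candidate on input a=0, b=1:
  U0 stuck-at-1: U0=1 [stuck-at-1], U1=0, U2=1 → 1 — eliminated
  U2 stuck-at-0: U0=0, U1=0, U2=0 [stuck-at-0] → 0 — matches
Only U2 stuck-at-0 reproduces the observed 0.

U2 stuck-at-0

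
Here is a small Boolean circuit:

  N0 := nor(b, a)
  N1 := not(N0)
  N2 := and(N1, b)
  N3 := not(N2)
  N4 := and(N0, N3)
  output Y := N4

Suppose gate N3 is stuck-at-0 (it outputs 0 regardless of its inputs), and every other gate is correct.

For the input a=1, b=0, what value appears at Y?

Propagate with N3 forced: N0=0, N1=1, N2=0, N3=0 [stuck-at-0], N4=0.
So Y = 0. (Same as the fault-free value — the fault is masked on this input.)

0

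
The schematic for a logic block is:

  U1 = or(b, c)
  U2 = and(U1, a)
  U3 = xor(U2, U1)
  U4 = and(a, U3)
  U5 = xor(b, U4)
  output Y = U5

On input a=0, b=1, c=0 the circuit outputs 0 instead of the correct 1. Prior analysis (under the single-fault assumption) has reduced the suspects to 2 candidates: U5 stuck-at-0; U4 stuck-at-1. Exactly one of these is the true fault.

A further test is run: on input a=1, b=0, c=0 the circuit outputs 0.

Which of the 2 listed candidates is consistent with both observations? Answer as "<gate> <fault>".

Evaluate each candidate on input a=1, b=0, c=0:
  U5 stuck-at-0: U1=0, U2=0, U3=0, U4=0, U5=0 [stuck-at-0] → 0 — matches
  U4 stuck-at-1: U1=0, U2=0, U3=0, U4=1 [stuck-at-1], U5=1 → 1 — eliminated
Only U5 stuck-at-0 reproduces the observed 0.

U5 stuck-at-0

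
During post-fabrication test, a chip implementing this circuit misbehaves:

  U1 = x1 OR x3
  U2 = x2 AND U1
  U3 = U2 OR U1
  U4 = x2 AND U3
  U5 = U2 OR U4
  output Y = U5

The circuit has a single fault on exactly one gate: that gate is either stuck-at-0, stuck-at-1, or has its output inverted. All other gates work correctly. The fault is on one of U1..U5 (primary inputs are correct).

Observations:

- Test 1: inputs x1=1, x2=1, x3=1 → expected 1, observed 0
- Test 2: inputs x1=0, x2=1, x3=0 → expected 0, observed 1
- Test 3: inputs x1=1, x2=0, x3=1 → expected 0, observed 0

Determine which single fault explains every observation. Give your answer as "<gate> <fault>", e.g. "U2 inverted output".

Fault-free values for test 1 (x1=1, x2=1, x3=1): U1=1, U2=1, U3=1, U4=1, U5=1, giving Y=1. Observed 0.
Test 1: faults giving observed 0 are {U1 stuck-at-0, U1 inverted output, U5 stuck-at-0, U5 inverted output}.
Test 2 (x1=0, x2=1, x3=0): fault-free U1=0, U2=0, U3=0, U4=0, U5=0 → 0; observed 1. Eliminates U1 stuck-at-0, U5 stuck-at-0.
Test 3 (x1=1, x2=0, x3=1): fault-free U1=1, U2=0, U3=1, U4=0, U5=0 → 0; observed 0. Eliminates U5 inverted output.
Only U1 inverted output is consistent with every test.

U1 inverted output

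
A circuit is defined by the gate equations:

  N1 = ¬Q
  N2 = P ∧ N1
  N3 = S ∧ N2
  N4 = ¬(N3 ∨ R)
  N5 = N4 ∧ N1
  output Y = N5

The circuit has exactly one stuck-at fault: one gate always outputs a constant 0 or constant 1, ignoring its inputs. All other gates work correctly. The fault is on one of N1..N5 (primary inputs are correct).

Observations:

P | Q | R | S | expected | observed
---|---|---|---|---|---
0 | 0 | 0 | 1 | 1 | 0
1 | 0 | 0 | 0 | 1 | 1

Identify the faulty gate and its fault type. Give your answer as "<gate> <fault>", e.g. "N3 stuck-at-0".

N2 stuck-at-1

Fault-free values for test 1 (P=0, Q=0, R=0, S=1): N1=1, N2=0, N3=0, N4=1, N5=1, giving Y=1. Observed 0.
Test 1: faults giving observed 0 are {N1 stuck-at-0, N2 stuck-at-1, N3 stuck-at-1, N4 stuck-at-0, N5 stuck-at-0}.
Test 2 (P=1, Q=0, R=0, S=0): fault-free N1=1, N2=1, N3=0, N4=1, N5=1 → 1; observed 1. Eliminates N1 stuck-at-0, N3 stuck-at-1, N4 stuck-at-0, N5 stuck-at-0.
Only N2 stuck-at-1 is consistent with every test.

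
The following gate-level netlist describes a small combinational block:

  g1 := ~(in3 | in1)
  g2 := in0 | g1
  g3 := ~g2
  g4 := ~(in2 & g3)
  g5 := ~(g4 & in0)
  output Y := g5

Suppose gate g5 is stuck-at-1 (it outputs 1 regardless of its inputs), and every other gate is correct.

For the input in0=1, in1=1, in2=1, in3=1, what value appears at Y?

1

Propagate with g5 forced: g1=0, g2=1, g3=0, g4=1, g5=1 [stuck-at-1].
So Y = 1. (Without the fault it would be 0.)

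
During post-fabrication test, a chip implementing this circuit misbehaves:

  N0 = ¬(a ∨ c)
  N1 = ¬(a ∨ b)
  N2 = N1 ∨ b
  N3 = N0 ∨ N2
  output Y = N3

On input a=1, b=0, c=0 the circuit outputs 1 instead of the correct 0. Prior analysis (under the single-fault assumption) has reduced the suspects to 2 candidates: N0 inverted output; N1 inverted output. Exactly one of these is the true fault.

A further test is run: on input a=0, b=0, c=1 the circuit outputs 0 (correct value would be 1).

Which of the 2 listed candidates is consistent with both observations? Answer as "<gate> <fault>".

Evaluate each candidate on input a=0, b=0, c=1:
  N0 inverted output: N0=1 [inverted output], N1=1, N2=1, N3=1 → 1 — eliminated
  N1 inverted output: N0=0, N1=0 [inverted output], N2=0, N3=0 → 0 — matches
Only N1 inverted output reproduces the observed 0.

N1 inverted output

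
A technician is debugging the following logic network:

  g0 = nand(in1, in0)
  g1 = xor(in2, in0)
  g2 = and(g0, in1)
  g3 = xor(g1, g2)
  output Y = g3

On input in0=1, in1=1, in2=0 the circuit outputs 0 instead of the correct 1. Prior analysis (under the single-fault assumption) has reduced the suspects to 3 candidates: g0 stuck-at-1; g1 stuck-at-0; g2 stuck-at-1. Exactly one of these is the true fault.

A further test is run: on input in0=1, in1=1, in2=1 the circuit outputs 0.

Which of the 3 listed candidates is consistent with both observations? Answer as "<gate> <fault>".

Evaluate each candidate on input in0=1, in1=1, in2=1:
  g0 stuck-at-1: g0=1 [stuck-at-1], g1=0, g2=1, g3=1 → 1 — eliminated
  g1 stuck-at-0: g0=0, g1=0 [stuck-at-0], g2=0, g3=0 → 0 — matches
  g2 stuck-at-1: g0=0, g1=0, g2=1 [stuck-at-1], g3=1 → 1 — eliminated
Only g1 stuck-at-0 reproduces the observed 0.

g1 stuck-at-0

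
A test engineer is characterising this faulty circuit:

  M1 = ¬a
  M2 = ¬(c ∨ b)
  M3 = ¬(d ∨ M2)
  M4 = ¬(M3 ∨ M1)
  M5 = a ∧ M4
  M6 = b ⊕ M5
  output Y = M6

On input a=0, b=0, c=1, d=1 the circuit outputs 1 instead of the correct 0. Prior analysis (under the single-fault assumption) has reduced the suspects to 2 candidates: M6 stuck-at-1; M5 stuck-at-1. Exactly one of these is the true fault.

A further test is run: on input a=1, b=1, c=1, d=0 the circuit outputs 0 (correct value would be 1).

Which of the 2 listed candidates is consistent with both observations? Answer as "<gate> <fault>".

Evaluate each candidate on input a=1, b=1, c=1, d=0:
  M6 stuck-at-1: M1=0, M2=0, M3=1, M4=0, M5=0, M6=1 [stuck-at-1] → 1 — eliminated
  M5 stuck-at-1: M1=0, M2=0, M3=1, M4=0, M5=1 [stuck-at-1], M6=0 → 0 — matches
Only M5 stuck-at-1 reproduces the observed 0.

M5 stuck-at-1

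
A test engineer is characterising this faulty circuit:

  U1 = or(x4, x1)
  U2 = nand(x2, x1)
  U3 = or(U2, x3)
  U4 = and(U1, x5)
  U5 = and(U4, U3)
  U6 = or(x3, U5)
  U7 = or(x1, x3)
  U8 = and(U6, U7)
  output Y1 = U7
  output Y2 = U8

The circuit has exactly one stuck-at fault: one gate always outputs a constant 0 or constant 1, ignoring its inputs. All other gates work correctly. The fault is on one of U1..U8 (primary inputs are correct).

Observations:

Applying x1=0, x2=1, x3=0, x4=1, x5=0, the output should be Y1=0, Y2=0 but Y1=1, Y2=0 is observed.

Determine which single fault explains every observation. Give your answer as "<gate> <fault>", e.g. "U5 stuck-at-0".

Fault-free values for test 1 (x1=0, x2=1, x3=0, x4=1, x5=0): U1=1, U2=1, U3=1, U4=0, U5=0, U6=0, U7=0, U8=0, giving Y1=0, Y2=0. Observed Y1=1, Y2=0.
Test 1: faults giving observed Y1=1, Y2=0 are {U7 stuck-at-1}.
Only U7 stuck-at-1 is consistent with every test.

U7 stuck-at-1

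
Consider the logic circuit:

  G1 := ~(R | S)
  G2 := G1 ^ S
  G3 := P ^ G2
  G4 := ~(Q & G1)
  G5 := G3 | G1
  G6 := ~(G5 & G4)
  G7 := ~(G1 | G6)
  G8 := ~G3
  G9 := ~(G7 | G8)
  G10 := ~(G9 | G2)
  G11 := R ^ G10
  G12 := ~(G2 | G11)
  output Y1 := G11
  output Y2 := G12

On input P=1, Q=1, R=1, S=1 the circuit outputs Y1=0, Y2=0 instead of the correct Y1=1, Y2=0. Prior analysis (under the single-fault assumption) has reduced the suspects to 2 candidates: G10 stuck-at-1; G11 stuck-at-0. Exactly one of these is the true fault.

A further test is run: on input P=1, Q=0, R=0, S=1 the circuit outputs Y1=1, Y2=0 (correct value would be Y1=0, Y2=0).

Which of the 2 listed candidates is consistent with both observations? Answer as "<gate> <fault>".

G10 stuck-at-1

Evaluate each candidate on input P=1, Q=0, R=0, S=1:
  G10 stuck-at-1: G1=0, G2=1, G3=0, G4=1, G5=0, G6=1, G7=0, G8=1, G9=0, G10=1 [stuck-at-1], G11=1, G12=0 → Y1=1, Y2=0 — matches
  G11 stuck-at-0: G1=0, G2=1, G3=0, G4=1, G5=0, G6=1, G7=0, G8=1, G9=0, G10=0, G11=0 [stuck-at-0], G12=0 → Y1=0, Y2=0 — eliminated
Only G10 stuck-at-1 reproduces the observed Y1=1, Y2=0.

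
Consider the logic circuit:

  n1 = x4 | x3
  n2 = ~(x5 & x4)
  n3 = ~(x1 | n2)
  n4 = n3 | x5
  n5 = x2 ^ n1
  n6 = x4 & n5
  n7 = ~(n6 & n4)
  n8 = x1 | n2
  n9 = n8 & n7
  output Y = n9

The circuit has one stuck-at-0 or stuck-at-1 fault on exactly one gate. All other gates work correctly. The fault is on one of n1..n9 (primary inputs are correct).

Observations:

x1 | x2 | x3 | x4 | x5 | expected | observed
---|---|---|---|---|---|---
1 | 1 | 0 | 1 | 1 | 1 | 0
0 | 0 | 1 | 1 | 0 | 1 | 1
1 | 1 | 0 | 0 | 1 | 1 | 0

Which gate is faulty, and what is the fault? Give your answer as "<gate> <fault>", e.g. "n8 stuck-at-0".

Fault-free values for test 1 (x1=1, x2=1, x3=0, x4=1, x5=1): n1=1, n2=0, n3=0, n4=1, n5=0, n6=0, n7=1, n8=1, n9=1, giving Y=1. Observed 0.
Test 1: faults giving observed 0 are {n1 stuck-at-0, n5 stuck-at-1, n6 stuck-at-1, n7 stuck-at-0, n8 stuck-at-0, n9 stuck-at-0}.
Test 2 (x1=0, x2=0, x3=1, x4=1, x5=0): fault-free n1=1, n2=1, n3=0, n4=0, n5=1, n6=1, n7=1, n8=1, n9=1 → 1; observed 1. Eliminates n7 stuck-at-0, n8 stuck-at-0, n9 stuck-at-0.
Test 3 (x1=1, x2=1, x3=0, x4=0, x5=1): fault-free n1=0, n2=1, n3=0, n4=1, n5=1, n6=0, n7=1, n8=1, n9=1 → 1; observed 0. Eliminates n1 stuck-at-0, n5 stuck-at-1.
Only n6 stuck-at-1 is consistent with every test.

n6 stuck-at-1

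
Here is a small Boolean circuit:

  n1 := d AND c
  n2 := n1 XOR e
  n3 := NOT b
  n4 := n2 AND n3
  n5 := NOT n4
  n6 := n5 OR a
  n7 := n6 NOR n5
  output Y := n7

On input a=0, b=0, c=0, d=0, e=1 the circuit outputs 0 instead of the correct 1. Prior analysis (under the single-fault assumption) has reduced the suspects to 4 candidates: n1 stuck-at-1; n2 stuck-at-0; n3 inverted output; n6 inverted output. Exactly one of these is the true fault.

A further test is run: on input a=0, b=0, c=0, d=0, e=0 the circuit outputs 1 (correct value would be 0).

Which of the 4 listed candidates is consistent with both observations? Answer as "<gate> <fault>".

Evaluate each candidate on input a=0, b=0, c=0, d=0, e=0:
  n1 stuck-at-1: n1=1 [stuck-at-1], n2=1, n3=1, n4=1, n5=0, n6=0, n7=1 → 1 — matches
  n2 stuck-at-0: n1=0, n2=0 [stuck-at-0], n3=1, n4=0, n5=1, n6=1, n7=0 → 0 — eliminated
  n3 inverted output: n1=0, n2=0, n3=0 [inverted output], n4=0, n5=1, n6=1, n7=0 → 0 — eliminated
  n6 inverted output: n1=0, n2=0, n3=1, n4=0, n5=1, n6=0 [inverted output], n7=0 → 0 — eliminated
Only n1 stuck-at-1 reproduces the observed 1.

n1 stuck-at-1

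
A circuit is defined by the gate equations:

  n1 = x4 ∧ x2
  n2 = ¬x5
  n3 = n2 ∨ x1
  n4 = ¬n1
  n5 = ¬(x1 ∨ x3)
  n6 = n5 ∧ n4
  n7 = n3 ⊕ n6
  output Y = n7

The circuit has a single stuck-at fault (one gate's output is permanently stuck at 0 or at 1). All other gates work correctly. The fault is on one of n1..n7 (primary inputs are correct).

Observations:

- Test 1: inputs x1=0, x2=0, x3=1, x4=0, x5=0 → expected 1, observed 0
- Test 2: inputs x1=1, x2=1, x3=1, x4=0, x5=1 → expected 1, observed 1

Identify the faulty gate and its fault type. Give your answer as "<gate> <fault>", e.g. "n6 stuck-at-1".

n2 stuck-at-0

Fault-free values for test 1 (x1=0, x2=0, x3=1, x4=0, x5=0): n1=0, n2=1, n3=1, n4=1, n5=0, n6=0, n7=1, giving Y=1. Observed 0.
Test 1: faults giving observed 0 are {n2 stuck-at-0, n3 stuck-at-0, n5 stuck-at-1, n6 stuck-at-1, n7 stuck-at-0}.
Test 2 (x1=1, x2=1, x3=1, x4=0, x5=1): fault-free n1=0, n2=0, n3=1, n4=1, n5=0, n6=0, n7=1 → 1; observed 1. Eliminates n3 stuck-at-0, n5 stuck-at-1, n6 stuck-at-1, n7 stuck-at-0.
Only n2 stuck-at-0 is consistent with every test.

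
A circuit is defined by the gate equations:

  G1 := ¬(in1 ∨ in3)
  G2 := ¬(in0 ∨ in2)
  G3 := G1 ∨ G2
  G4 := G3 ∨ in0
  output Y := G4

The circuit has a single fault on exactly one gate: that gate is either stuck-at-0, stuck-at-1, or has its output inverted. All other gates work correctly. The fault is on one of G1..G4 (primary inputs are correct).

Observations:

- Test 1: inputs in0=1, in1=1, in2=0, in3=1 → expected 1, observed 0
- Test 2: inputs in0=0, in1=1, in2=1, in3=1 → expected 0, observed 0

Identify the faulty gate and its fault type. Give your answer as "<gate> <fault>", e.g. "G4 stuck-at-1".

G4 stuck-at-0

Fault-free values for test 1 (in0=1, in1=1, in2=0, in3=1): G1=0, G2=0, G3=0, G4=1, giving Y=1. Observed 0.
Test 1: faults giving observed 0 are {G4 stuck-at-0, G4 inverted output}.
Test 2 (in0=0, in1=1, in2=1, in3=1): fault-free G1=0, G2=0, G3=0, G4=0 → 0; observed 0. Eliminates G4 inverted output.
Only G4 stuck-at-0 is consistent with every test.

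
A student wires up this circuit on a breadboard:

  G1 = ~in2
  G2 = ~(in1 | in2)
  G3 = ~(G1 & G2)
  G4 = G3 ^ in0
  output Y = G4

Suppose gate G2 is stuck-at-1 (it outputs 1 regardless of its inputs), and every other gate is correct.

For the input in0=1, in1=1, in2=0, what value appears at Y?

1

Propagate with G2 forced: G1=1, G2=1 [stuck-at-1], G3=0, G4=1.
So Y = 1. (Without the fault it would be 0.)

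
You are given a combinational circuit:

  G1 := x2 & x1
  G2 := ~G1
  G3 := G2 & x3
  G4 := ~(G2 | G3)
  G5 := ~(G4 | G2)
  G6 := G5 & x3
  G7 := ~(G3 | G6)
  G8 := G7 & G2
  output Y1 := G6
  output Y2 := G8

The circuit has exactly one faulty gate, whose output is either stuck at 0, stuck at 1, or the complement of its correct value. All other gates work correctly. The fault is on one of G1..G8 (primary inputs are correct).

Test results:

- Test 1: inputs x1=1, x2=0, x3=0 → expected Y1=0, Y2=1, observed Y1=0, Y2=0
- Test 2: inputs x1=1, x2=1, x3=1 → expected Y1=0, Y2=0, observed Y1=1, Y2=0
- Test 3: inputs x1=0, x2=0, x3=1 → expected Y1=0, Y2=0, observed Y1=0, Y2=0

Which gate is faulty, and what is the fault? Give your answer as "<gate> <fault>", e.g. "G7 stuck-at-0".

Fault-free values for test 1 (x1=1, x2=0, x3=0): G1=0, G2=1, G3=0, G4=0, G5=0, G6=0, G7=1, G8=1, giving Y1=0, Y2=1. Observed Y1=0, Y2=0.
Test 1: faults giving observed Y1=0, Y2=0 are {G1 stuck-at-1, G1 inverted output, G2 stuck-at-0, G2 inverted output, G3 stuck-at-1, G3 inverted output, G7 stuck-at-0, G7 inverted output, G8 stuck-at-0, G8 inverted output}.
Test 2 (x1=1, x2=1, x3=1): fault-free G1=1, G2=0, G3=0, G4=1, G5=0, G6=0, G7=1, G8=0 → Y1=0, Y2=0; observed Y1=1, Y2=0. Eliminates G1 stuck-at-1, G1 inverted output, G2 stuck-at-0, G2 inverted output, G7 stuck-at-0, G7 inverted output, G8 stuck-at-0, G8 inverted output.
Test 3 (x1=0, x2=0, x3=1): fault-free G1=0, G2=1, G3=1, G4=0, G5=0, G6=0, G7=0, G8=0 → Y1=0, Y2=0; observed Y1=0, Y2=0. Eliminates G3 inverted output.
Only G3 stuck-at-1 is consistent with every test.

G3 stuck-at-1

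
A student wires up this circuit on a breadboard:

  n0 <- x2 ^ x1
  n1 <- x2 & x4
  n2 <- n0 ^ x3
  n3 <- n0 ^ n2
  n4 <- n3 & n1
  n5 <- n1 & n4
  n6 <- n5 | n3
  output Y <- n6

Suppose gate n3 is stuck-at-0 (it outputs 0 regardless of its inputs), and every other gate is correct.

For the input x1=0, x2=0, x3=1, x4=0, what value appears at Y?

Propagate with n3 forced: n0=0, n1=0, n2=1, n3=0 [stuck-at-0], n4=0, n5=0, n6=0.
So Y = 0. (Without the fault it would be 1.)

0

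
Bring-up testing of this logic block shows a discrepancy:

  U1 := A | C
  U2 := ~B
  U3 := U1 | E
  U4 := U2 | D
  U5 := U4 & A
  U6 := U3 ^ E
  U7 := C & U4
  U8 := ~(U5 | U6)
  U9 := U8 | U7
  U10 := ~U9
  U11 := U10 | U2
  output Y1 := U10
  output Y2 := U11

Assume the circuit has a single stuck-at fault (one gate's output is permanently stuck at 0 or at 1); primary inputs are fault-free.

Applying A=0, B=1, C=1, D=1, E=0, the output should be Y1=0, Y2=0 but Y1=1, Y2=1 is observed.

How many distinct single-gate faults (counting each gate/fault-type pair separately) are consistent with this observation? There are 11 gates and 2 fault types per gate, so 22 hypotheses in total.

4

Fault-free: U1=1, U2=0, U3=1, U4=1, U5=0, U6=1, U7=1, U8=0, U9=1, U10=0, U11=0 → Y1=0, Y2=0. Observed Y1=1, Y2=1.
  U1: none of the 2 fault types match ✗
  U2: none of the 2 fault types match ✗
  U3: none of the 2 fault types match ✗
  U4: stuck-at-0 ✓; others ✗
  U5: none of the 2 fault types match ✗
  U6: none of the 2 fault types match ✗
  U7: stuck-at-0 ✓; others ✗
  U8: none of the 2 fault types match ✗
  U9: stuck-at-0 ✓; others ✗
  U10: stuck-at-1 ✓; others ✗
  U11: none of the 2 fault types match ✗
Consistent faults: {U4 stuck-at-0, U7 stuck-at-0, U9 stuck-at-0, U10 stuck-at-1} — 4 in all.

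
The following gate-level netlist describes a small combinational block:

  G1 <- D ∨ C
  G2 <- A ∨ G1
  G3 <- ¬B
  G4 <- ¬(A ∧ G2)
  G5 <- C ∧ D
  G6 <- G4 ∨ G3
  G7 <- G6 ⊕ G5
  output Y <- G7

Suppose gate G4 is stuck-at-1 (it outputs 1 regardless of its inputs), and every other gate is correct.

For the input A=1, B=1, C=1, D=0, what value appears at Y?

1

Propagate with G4 forced: G1=1, G2=1, G3=0, G4=1 [stuck-at-1], G5=0, G6=1, G7=1.
So Y = 1. (Without the fault it would be 0.)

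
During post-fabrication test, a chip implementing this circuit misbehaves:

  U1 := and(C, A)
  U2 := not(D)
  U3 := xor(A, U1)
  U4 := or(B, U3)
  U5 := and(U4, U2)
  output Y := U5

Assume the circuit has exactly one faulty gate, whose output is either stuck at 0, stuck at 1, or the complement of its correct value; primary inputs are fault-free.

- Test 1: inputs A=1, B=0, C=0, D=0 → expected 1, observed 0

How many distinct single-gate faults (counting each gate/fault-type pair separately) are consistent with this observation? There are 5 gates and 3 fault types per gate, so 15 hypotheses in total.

Fault-free: U1=0, U2=1, U3=1, U4=1, U5=1 → 1. Observed 0.
  U1: stuck-at-1, inverted output ✓; others ✗
  U2: stuck-at-0, inverted output ✓; others ✗
  U3: stuck-at-0, inverted output ✓; others ✗
  U4: stuck-at-0, inverted output ✓; others ✗
  U5: stuck-at-0, inverted output ✓; others ✗
Consistent faults: {U1 stuck-at-1, U1 inverted output, U2 stuck-at-0, U2 inverted output, U3 stuck-at-0, U3 inverted output, U4 stuck-at-0, U4 inverted output, U5 stuck-at-0, U5 inverted output} — 10 in all.

10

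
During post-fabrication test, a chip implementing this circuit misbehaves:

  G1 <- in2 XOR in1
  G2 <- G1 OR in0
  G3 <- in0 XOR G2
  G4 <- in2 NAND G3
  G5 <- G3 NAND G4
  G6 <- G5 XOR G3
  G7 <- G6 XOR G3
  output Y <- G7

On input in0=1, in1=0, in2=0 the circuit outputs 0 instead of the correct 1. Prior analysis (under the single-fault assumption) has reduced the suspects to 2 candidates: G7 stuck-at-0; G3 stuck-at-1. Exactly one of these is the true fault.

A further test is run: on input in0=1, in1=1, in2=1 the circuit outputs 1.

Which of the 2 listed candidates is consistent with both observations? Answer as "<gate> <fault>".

G3 stuck-at-1

Evaluate each candidate on input in0=1, in1=1, in2=1:
  G7 stuck-at-0: G1=0, G2=1, G3=0, G4=1, G5=1, G6=1, G7=0 [stuck-at-0] → 0 — eliminated
  G3 stuck-at-1: G1=0, G2=1, G3=1 [stuck-at-1], G4=0, G5=1, G6=0, G7=1 → 1 — matches
Only G3 stuck-at-1 reproduces the observed 1.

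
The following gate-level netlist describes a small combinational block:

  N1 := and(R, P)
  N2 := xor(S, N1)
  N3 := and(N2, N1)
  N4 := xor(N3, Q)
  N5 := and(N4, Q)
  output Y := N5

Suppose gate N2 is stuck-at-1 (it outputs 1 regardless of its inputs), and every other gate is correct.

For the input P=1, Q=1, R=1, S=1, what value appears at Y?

Propagate with N2 forced: N1=1, N2=1 [stuck-at-1], N3=1, N4=0, N5=0.
So Y = 0. (Without the fault it would be 1.)

0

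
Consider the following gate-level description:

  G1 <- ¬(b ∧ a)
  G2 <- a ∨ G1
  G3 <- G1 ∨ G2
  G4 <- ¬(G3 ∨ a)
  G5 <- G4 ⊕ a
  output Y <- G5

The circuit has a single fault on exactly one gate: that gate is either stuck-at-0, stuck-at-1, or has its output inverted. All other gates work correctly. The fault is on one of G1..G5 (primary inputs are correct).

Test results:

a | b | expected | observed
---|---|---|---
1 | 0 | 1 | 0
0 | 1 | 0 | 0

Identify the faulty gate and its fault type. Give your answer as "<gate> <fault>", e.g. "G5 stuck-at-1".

G5 stuck-at-0

Fault-free values for test 1 (a=1, b=0): G1=1, G2=1, G3=1, G4=0, G5=1, giving Y=1. Observed 0.
Test 1: faults giving observed 0 are {G4 stuck-at-1, G4 inverted output, G5 stuck-at-0, G5 inverted output}.
Test 2 (a=0, b=1): fault-free G1=1, G2=1, G3=1, G4=0, G5=0 → 0; observed 0. Eliminates G4 stuck-at-1, G4 inverted output, G5 inverted output.
Only G5 stuck-at-0 is consistent with every test.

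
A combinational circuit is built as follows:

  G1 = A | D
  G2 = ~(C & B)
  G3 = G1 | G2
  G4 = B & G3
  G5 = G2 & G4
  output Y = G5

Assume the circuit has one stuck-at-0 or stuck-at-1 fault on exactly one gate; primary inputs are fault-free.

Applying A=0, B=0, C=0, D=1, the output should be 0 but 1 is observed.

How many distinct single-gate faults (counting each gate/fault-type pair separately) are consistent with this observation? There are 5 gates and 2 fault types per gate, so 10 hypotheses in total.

2

Fault-free: G1=1, G2=1, G3=1, G4=0, G5=0 → 0. Observed 1.
  G1 stuck-at-0: output 0 ✗
  G1 stuck-at-1: output 0 ✗
  G2 stuck-at-0: output 0 ✗
  G2 stuck-at-1: output 0 ✗
  G3 stuck-at-0: output 0 ✗
  G3 stuck-at-1: output 0 ✗
  G4 stuck-at-0: output 0 ✗
  G4 stuck-at-1: output 1 ✓
  G5 stuck-at-0: output 0 ✗
  G5 stuck-at-1: output 1 ✓
Consistent faults: {G4 stuck-at-1, G5 stuck-at-1} — 2 in all.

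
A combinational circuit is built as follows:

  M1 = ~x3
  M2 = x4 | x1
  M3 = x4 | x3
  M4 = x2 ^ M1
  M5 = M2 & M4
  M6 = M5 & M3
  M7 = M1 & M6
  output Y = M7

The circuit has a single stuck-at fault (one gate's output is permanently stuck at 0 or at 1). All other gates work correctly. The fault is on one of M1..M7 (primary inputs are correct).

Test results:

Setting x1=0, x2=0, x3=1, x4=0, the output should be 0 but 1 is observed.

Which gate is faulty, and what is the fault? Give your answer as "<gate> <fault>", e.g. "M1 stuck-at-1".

Fault-free values for test 1 (x1=0, x2=0, x3=1, x4=0): M1=0, M2=0, M3=1, M4=0, M5=0, M6=0, M7=0, giving Y=0. Observed 1.
Test 1: faults giving observed 1 are {M7 stuck-at-1}.
Only M7 stuck-at-1 is consistent with every test.

M7 stuck-at-1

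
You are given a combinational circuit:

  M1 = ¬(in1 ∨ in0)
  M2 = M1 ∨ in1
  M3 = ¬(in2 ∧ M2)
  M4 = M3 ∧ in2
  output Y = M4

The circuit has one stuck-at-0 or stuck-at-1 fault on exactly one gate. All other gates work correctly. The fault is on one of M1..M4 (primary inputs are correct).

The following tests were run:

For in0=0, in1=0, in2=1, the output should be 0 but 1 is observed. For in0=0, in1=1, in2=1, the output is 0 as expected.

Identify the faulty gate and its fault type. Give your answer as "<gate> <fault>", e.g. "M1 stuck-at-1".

Fault-free values for test 1 (in0=0, in1=0, in2=1): M1=1, M2=1, M3=0, M4=0, giving Y=0. Observed 1.
Test 1: faults giving observed 1 are {M1 stuck-at-0, M2 stuck-at-0, M3 stuck-at-1, M4 stuck-at-1}.
Test 2 (in0=0, in1=1, in2=1): fault-free M1=0, M2=1, M3=0, M4=0 → 0; observed 0. Eliminates M2 stuck-at-0, M3 stuck-at-1, M4 stuck-at-1.
Only M1 stuck-at-0 is consistent with every test.

M1 stuck-at-0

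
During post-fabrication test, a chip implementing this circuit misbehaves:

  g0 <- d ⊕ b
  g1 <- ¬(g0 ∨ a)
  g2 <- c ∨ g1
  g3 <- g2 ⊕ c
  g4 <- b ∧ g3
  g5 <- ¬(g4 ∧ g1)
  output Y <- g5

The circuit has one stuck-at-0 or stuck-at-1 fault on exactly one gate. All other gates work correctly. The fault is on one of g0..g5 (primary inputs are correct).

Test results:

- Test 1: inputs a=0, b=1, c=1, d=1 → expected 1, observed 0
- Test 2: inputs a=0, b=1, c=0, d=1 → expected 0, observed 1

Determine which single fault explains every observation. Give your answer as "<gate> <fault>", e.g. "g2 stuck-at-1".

Fault-free values for test 1 (a=0, b=1, c=1, d=1): g0=0, g1=1, g2=1, g3=0, g4=0, g5=1, giving Y=1. Observed 0.
Test 1: faults giving observed 0 are {g2 stuck-at-0, g3 stuck-at-1, g4 stuck-at-1, g5 stuck-at-0}.
Test 2 (a=0, b=1, c=0, d=1): fault-free g0=0, g1=1, g2=1, g3=1, g4=1, g5=0 → 0; observed 1. Eliminates g3 stuck-at-1, g4 stuck-at-1, g5 stuck-at-0.
Only g2 stuck-at-0 is consistent with every test.

g2 stuck-at-0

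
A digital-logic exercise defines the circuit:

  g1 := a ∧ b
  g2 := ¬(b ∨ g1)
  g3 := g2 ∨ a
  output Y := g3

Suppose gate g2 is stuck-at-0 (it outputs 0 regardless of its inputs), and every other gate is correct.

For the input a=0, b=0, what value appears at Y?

Propagate with g2 forced: g1=0, g2=0 [stuck-at-0], g3=0.
So Y = 0. (Without the fault it would be 1.)

0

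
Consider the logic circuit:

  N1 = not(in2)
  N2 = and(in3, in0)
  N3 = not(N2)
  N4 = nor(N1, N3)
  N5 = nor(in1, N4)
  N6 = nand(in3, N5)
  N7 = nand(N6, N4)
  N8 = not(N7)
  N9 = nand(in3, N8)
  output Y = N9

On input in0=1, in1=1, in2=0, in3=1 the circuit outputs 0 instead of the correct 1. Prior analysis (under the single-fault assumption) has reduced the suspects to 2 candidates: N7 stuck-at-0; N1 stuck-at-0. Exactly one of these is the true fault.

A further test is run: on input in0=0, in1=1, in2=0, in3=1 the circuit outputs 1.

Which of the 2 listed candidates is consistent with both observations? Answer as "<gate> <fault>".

Evaluate each candidate on input in0=0, in1=1, in2=0, in3=1:
  N7 stuck-at-0: N1=1, N2=0, N3=1, N4=0, N5=0, N6=1, N7=0 [stuck-at-0], N8=1, N9=0 → 0 — eliminated
  N1 stuck-at-0: N1=0 [stuck-at-0], N2=0, N3=1, N4=0, N5=0, N6=1, N7=1, N8=0, N9=1 → 1 — matches
Only N1 stuck-at-0 reproduces the observed 1.

N1 stuck-at-0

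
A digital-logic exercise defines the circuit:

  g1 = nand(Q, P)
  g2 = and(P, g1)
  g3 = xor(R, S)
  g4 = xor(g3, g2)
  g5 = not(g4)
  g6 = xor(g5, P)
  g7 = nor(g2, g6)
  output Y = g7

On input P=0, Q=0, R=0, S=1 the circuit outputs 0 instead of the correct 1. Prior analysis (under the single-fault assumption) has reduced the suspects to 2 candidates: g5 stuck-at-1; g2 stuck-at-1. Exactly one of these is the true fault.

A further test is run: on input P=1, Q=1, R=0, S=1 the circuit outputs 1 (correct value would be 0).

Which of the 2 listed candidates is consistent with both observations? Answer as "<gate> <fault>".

g5 stuck-at-1

Evaluate each candidate on input P=1, Q=1, R=0, S=1:
  g5 stuck-at-1: g1=0, g2=0, g3=1, g4=1, g5=1 [stuck-at-1], g6=0, g7=1 → 1 — matches
  g2 stuck-at-1: g1=0, g2=1 [stuck-at-1], g3=1, g4=0, g5=1, g6=0, g7=0 → 0 — eliminated
Only g5 stuck-at-1 reproduces the observed 1.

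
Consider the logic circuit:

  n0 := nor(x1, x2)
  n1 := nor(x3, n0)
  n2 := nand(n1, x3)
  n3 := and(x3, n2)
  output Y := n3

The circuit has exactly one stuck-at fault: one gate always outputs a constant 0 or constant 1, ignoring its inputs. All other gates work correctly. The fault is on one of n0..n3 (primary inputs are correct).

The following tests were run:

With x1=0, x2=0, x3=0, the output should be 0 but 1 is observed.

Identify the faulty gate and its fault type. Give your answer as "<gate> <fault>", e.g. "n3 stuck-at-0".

Fault-free values for test 1 (x1=0, x2=0, x3=0): n0=1, n1=0, n2=1, n3=0, giving Y=0. Observed 1.
Test 1: faults giving observed 1 are {n3 stuck-at-1}.
Only n3 stuck-at-1 is consistent with every test.

n3 stuck-at-1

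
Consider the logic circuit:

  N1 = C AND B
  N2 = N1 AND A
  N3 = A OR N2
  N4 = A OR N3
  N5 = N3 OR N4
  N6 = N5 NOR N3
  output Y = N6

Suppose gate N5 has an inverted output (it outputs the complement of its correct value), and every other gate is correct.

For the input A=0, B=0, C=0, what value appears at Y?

0

Propagate with N5 forced: N1=0, N2=0, N3=0, N4=0, N5=1 [inverted output], N6=0.
So Y = 0. (Without the fault it would be 1.)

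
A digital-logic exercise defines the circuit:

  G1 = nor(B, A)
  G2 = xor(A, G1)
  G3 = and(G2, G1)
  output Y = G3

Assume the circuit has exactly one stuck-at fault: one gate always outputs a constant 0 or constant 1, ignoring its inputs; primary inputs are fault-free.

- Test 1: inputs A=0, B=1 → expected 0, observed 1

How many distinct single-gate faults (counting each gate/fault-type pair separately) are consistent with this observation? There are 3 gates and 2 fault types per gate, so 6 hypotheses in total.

Fault-free: G1=0, G2=0, G3=0 → 0. Observed 1.
  G1 stuck-at-0: output 0 ✗
  G1 stuck-at-1: output 1 ✓
  G2 stuck-at-0: output 0 ✗
  G2 stuck-at-1: output 0 ✗
  G3 stuck-at-0: output 0 ✗
  G3 stuck-at-1: output 1 ✓
Consistent faults: {G1 stuck-at-1, G3 stuck-at-1} — 2 in all.

2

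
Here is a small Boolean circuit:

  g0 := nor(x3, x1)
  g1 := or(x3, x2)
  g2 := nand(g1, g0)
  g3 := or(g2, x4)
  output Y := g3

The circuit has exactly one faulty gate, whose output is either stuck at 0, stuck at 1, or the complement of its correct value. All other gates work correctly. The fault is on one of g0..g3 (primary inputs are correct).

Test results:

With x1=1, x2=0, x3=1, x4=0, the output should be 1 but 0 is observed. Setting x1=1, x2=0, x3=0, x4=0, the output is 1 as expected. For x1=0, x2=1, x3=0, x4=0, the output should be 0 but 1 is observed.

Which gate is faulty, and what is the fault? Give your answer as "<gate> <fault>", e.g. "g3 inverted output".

Fault-free values for test 1 (x1=1, x2=0, x3=1, x4=0): g0=0, g1=1, g2=1, g3=1, giving Y=1. Observed 0.
Test 1: faults giving observed 0 are {g0 stuck-at-1, g0 inverted output, g2 stuck-at-0, g2 inverted output, g3 stuck-at-0, g3 inverted output}.
Test 2 (x1=1, x2=0, x3=0, x4=0): fault-free g0=0, g1=0, g2=1, g3=1 → 1; observed 1. Eliminates g2 stuck-at-0, g2 inverted output, g3 stuck-at-0, g3 inverted output.
Test 3 (x1=0, x2=1, x3=0, x4=0): fault-free g0=1, g1=1, g2=0, g3=0 → 0; observed 1. Eliminates g0 stuck-at-1.
Only g0 inverted output is consistent with every test.

g0 inverted output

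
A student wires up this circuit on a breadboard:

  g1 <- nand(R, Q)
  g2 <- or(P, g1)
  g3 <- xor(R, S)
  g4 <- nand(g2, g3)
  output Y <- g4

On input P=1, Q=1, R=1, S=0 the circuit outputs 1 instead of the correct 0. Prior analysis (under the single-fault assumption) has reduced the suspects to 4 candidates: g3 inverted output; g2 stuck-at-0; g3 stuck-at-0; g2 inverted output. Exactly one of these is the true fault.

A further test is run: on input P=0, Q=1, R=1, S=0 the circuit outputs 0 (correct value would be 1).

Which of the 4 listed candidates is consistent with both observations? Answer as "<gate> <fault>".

g2 inverted output

Evaluate each candidate on input P=0, Q=1, R=1, S=0:
  g3 inverted output: g1=0, g2=0, g3=0 [inverted output], g4=1 → 1 — eliminated
  g2 stuck-at-0: g1=0, g2=0 [stuck-at-0], g3=1, g4=1 → 1 — eliminated
  g3 stuck-at-0: g1=0, g2=0, g3=0 [stuck-at-0], g4=1 → 1 — eliminated
  g2 inverted output: g1=0, g2=1 [inverted output], g3=1, g4=0 → 0 — matches
Only g2 inverted output reproduces the observed 0.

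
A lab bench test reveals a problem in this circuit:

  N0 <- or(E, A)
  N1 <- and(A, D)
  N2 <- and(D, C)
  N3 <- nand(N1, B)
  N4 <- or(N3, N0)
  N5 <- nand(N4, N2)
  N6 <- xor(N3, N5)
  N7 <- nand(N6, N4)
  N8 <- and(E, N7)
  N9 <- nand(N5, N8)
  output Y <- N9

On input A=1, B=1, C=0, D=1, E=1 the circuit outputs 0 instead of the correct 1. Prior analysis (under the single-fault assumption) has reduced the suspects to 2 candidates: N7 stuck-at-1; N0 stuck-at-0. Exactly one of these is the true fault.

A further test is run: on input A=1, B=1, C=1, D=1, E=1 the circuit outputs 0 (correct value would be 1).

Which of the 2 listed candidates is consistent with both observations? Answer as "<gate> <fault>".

Evaluate each candidate on input A=1, B=1, C=1, D=1, E=1:
  N7 stuck-at-1: N0=1, N1=1, N2=1, N3=0, N4=1, N5=0, N6=0, N7=1 [stuck-at-1], N8=1, N9=1 → 1 — eliminated
  N0 stuck-at-0: N0=0 [stuck-at-0], N1=1, N2=1, N3=0, N4=0, N5=1, N6=1, N7=1, N8=1, N9=0 → 0 — matches
Only N0 stuck-at-0 reproduces the observed 0.

N0 stuck-at-0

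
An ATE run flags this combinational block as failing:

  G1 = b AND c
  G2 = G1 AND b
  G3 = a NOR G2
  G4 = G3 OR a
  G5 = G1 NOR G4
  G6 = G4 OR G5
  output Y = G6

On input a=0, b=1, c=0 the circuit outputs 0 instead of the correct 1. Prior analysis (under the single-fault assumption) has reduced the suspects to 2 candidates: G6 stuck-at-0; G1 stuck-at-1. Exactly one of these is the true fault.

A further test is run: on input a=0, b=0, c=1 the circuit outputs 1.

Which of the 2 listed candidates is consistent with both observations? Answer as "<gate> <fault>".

Evaluate each candidate on input a=0, b=0, c=1:
  G6 stuck-at-0: G1=0, G2=0, G3=1, G4=1, G5=0, G6=0 [stuck-at-0] → 0 — eliminated
  G1 stuck-at-1: G1=1 [stuck-at-1], G2=0, G3=1, G4=1, G5=0, G6=1 → 1 — matches
Only G1 stuck-at-1 reproduces the observed 1.

G1 stuck-at-1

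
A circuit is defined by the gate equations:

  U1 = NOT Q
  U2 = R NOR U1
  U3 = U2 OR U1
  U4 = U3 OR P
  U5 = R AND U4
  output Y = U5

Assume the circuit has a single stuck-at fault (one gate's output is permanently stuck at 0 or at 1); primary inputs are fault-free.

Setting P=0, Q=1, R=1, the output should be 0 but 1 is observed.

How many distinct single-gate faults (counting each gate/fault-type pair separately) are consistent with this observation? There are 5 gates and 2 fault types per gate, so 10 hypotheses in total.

5

Fault-free: U1=0, U2=0, U3=0, U4=0, U5=0 → 0. Observed 1.
  U1 stuck-at-0: output 0 ✗
  U1 stuck-at-1: output 1 ✓
  U2 stuck-at-0: output 0 ✗
  U2 stuck-at-1: output 1 ✓
  U3 stuck-at-0: output 0 ✗
  U3 stuck-at-1: output 1 ✓
  U4 stuck-at-0: output 0 ✗
  U4 stuck-at-1: output 1 ✓
  U5 stuck-at-0: output 0 ✗
  U5 stuck-at-1: output 1 ✓
Consistent faults: {U1 stuck-at-1, U2 stuck-at-1, U3 stuck-at-1, U4 stuck-at-1, U5 stuck-at-1} — 5 in all.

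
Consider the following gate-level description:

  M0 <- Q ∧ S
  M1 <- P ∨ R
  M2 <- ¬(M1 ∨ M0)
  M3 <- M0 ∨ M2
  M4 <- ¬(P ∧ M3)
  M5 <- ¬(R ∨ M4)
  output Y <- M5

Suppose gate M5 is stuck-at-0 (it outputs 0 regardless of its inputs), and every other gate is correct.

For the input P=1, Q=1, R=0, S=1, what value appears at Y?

Propagate with M5 forced: M0=1, M1=1, M2=0, M3=1, M4=0, M5=0 [stuck-at-0].
So Y = 0. (Without the fault it would be 1.)

0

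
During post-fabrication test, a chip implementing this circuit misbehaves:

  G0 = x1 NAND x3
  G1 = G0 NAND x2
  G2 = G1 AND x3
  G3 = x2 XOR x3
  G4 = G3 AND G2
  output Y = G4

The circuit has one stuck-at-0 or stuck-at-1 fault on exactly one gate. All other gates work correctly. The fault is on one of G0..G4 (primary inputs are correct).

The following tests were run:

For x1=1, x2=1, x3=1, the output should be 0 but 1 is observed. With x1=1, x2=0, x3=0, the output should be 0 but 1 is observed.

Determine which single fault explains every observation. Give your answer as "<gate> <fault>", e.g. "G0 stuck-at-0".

Fault-free values for test 1 (x1=1, x2=1, x3=1): G0=0, G1=1, G2=1, G3=0, G4=0, giving Y=0. Observed 1.
Test 1: faults giving observed 1 are {G3 stuck-at-1, G4 stuck-at-1}.
Test 2 (x1=1, x2=0, x3=0): fault-free G0=1, G1=1, G2=0, G3=0, G4=0 → 0; observed 1. Eliminates G3 stuck-at-1.
Only G4 stuck-at-1 is consistent with every test.

G4 stuck-at-1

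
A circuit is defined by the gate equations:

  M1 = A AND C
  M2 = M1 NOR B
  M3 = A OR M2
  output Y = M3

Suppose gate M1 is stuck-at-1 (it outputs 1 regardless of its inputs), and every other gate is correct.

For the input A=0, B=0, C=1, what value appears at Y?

0

Propagate with M1 forced: M1=1 [stuck-at-1], M2=0, M3=0.
So Y = 0. (Without the fault it would be 1.)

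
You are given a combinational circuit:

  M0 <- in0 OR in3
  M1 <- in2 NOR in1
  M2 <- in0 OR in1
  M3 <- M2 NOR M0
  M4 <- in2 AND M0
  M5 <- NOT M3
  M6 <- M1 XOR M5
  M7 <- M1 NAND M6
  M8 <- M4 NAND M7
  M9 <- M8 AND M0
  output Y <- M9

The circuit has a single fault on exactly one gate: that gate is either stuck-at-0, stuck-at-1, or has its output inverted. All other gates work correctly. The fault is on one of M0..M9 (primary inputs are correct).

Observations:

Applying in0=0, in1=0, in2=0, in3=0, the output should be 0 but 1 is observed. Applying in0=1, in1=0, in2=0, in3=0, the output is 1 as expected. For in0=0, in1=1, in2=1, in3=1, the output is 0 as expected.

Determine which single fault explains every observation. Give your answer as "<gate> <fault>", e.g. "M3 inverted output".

M0 stuck-at-1

Fault-free values for test 1 (in0=0, in1=0, in2=0, in3=0): M0=0, M1=1, M2=0, M3=1, M4=0, M5=0, M6=1, M7=0, M8=1, M9=0, giving Y=0. Observed 1.
Test 1: faults giving observed 1 are {M0 stuck-at-1, M0 inverted output, M9 stuck-at-1, M9 inverted output}.
Test 2 (in0=1, in1=0, in2=0, in3=0): fault-free M0=1, M1=1, M2=1, M3=0, M4=0, M5=1, M6=0, M7=1, M8=1, M9=1 → 1; observed 1. Eliminates M0 inverted output, M9 inverted output.
Test 3 (in0=0, in1=1, in2=1, in3=1): fault-free M0=1, M1=0, M2=1, M3=0, M4=1, M5=1, M6=1, M7=1, M8=0, M9=0 → 0; observed 0. Eliminates M9 stuck-at-1.
Only M0 stuck-at-1 is consistent with every test.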